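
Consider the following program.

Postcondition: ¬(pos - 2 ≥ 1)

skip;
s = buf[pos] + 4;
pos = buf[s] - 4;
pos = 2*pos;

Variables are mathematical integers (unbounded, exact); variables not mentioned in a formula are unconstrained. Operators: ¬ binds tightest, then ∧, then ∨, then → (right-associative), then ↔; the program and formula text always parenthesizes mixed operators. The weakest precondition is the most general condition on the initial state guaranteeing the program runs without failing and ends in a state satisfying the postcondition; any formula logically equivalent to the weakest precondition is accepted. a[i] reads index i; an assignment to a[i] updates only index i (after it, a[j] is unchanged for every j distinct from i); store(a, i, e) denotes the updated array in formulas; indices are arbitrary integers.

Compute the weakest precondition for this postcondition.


Working backward. After the program, the postcondition ¬(pos - 2 ≥ 1) must hold; in canonical form it is ¬(pos ≥ 3).
Before pos := 2*pos: ¬(2*pos ≥ 3)
Before pos := buf[s] - 4: ¬(2*buf[s] ≥ 11)
Before s := buf[pos] + 4: ¬(2*buf[buf[pos] + 4] ≥ 11)
Before skip: ¬(2*buf[buf[pos] + 4] ≥ 11)
Answer: WP = ¬(2*buf[buf[pos] + 4] ≥ 11)


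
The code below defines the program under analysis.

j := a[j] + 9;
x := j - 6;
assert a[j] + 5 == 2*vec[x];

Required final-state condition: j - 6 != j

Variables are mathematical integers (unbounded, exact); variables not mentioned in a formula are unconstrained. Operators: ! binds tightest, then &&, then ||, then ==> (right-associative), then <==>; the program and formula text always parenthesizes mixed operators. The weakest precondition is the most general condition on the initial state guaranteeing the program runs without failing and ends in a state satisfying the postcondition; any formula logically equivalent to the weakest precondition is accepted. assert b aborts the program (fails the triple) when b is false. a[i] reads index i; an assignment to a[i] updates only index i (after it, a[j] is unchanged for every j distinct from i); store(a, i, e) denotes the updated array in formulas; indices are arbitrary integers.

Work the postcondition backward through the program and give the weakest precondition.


Working backward. After the program, the postcondition j - 6 != j must hold; in canonical form it is true.
Before assert a[j] + 5 == 2*vec[x]: a[j] == 2*vec[x] - 5
Before x := j - 6: a[j] == 2*vec[j - 6] - 5
Before j := a[j] + 9: a[a[j] + 9] == 2*vec[a[j] + 3] - 5
Answer: WP = a[a[j] + 9] == 2*vec[a[j] + 3] - 5


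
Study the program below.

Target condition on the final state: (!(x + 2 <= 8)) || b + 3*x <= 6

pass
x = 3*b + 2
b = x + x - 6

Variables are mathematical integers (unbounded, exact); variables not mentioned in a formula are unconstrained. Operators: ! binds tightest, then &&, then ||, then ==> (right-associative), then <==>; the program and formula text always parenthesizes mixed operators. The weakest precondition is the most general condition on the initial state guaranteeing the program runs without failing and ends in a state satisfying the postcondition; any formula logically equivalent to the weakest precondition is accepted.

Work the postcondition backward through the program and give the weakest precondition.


Working backward. After the program, the postcondition (!(x + 2 <= 8)) || b + 3*x <= 6 must hold; in canonical form it is (!(x <= 6)) || b + 3*x <= 6.
Before b := x + x - 6: (!(x <= 6)) || 5*x <= 12
Before x := 3*b + 2: (!(3*b <= 4)) || 15*b <= 2
Before skip: (!(3*b <= 4)) || 15*b <= 2
Answer: WP = (!(3*b <= 4)) || 15*b <= 2


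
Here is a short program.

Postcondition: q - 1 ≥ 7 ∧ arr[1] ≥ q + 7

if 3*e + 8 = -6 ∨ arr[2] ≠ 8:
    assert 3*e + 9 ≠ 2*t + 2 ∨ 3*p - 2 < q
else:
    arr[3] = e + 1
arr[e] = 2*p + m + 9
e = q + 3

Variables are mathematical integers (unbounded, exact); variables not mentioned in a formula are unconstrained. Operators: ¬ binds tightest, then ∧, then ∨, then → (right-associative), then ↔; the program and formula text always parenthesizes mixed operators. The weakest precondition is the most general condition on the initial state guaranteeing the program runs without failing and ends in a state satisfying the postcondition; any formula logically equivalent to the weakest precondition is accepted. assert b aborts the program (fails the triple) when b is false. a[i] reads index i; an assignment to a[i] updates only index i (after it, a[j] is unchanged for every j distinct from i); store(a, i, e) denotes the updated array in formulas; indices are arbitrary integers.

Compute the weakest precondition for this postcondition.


Working backward. After the program, the postcondition q - 1 ≥ 7 ∧ arr[1] ≥ q + 7 must hold; in canonical form it is q ≥ 8 ∧ arr[1] ≥ q + 7.
Before e := q + 3: q ≥ 8 ∧ arr[1] ≥ q + 7
Before arr[e] := 2*p + m + 9: q ≥ 8 ∧ store(arr, e, m + 2*p + 9)[1] ≥ q + 7
Then branch requires (3*e ≠ 2*t - 7 ∨ 3*p < q + 2) ∧ q ≥ 8 ∧ store(arr, e, m + 2*p + 9)[1] ≥ q + 7; else branch requires q ≥ 8 ∧ store(store(arr, 3, e + 1), e, m + 2*p + 9)[1] ≥ q + 7.
Before the if: ((3*e = -14 ∨ arr[2] ≠ 8) → ((3*e ≠ 2*t - 7 ∨ 3*p < q + 2) ∧ q ≥ 8 ∧ store(arr, e, m + 2*p + 9)[1] ≥ q + 7)) ∧ ((¬(3*e = -14 ∨ arr[2] ≠ 8)) → (q ≥ 8 ∧ store(store(arr, 3, e + 1), e, m + 2*p + 9)[1] ≥ q + 7))
Answer: WP = ((3*e = -14 ∨ arr[2] ≠ 8) → ((3*e ≠ 2*t - 7 ∨ 3*p < q + 2) ∧ q ≥ 8 ∧ store(arr, e, m + 2*p + 9)[1] ≥ q + 7)) ∧ ((¬(3*e = -14 ∨ arr[2] ≠ 8)) → (q ≥ 8 ∧ store(store(arr, 3, e + 1), e, m + 2*p + 9)[1] ≥ q + 7))


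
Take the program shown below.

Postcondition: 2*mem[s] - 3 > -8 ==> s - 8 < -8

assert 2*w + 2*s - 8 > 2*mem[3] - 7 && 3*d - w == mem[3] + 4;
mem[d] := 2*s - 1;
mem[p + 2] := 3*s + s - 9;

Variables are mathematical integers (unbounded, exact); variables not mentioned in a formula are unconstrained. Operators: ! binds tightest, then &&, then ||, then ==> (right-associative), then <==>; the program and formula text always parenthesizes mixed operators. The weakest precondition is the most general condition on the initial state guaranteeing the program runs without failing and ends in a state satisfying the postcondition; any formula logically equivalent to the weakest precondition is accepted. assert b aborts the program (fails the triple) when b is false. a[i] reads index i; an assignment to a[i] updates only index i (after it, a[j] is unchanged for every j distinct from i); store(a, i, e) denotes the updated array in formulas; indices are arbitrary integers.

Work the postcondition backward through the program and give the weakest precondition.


Working backward. After the program, the postcondition 2*mem[s] - 3 > -8 ==> s - 8 < -8 must hold; in canonical form it is 2*mem[s] > -5 ==> s < 0.
Before mem[p + 2] := 3*s + s - 9: 2*store(mem, p + 2, 4*s - 9)[s] > -5 ==> s < 0
Before mem[d] := 2*s - 1: 2*store(store(mem, d, 2*s - 1), p + 2, 4*s - 9)[s] > -5 ==> s < 0
Before assert 2*w + 2*s - 8 > 2*mem[3] - 7 && 3*d - w == mem[3] + 4: 2*s + 2*w > 2*mem[3] + 1 && 3*d == mem[3] + w + 4 && (2*store(store(mem, d, 2*s - 1), p + 2, 4*s - 9)[s] > -5 ==> s < 0)
Answer: WP = 2*s + 2*w > 2*mem[3] + 1 && 3*d == mem[3] + w + 4 && (2*store(store(mem, d, 2*s - 1), p + 2, 4*s - 9)[s] > -5 ==> s < 0)


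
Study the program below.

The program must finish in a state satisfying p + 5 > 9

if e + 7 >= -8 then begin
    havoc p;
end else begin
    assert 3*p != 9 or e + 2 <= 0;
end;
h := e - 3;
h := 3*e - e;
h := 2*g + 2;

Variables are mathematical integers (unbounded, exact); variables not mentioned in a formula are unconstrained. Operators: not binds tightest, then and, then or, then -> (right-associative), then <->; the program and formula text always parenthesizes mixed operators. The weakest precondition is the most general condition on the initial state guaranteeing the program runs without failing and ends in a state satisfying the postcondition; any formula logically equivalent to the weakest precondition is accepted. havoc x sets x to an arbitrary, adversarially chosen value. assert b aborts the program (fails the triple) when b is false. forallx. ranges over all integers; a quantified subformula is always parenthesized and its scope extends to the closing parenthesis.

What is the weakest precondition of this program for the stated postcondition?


Working backward. After the program, the postcondition p + 5 > 9 must hold; in canonical form it is p > 4.
Before h := 2*g + 2: p > 4
Before h := 3*e - e: p > 4
Before h := e - 3: p > 4
Then branch requires forall p_1. p_1 > 4; else branch requires (3*p != 9 or e <= -2) and p > 4.
Before the if: (e >= -15 -> (forall p_1. p_1 > 4)) and ((not (e >= -15)) -> ((3*p != 9 or e <= -2) and p > 4))
Answer: WP = (e >= -15 -> (forall p_1. p_1 > 4)) and ((not (e >= -15)) -> ((3*p != 9 or e <= -2) and p > 4))


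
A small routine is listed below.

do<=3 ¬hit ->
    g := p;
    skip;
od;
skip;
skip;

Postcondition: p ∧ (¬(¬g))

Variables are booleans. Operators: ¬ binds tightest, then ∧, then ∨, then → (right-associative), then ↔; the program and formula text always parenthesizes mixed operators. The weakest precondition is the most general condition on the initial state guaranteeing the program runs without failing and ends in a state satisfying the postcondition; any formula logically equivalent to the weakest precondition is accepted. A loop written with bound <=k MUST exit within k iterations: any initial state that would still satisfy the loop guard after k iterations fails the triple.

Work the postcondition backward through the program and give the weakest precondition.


Working backward. After the program, the postcondition p ∧ (¬(¬g)) must hold; in canonical form it is p ∧ g.
Before skip: p ∧ g
Before skip: p ∧ g
Before the loop (bound <=3), unroll the exhaustion recursion (WP_0 = exit-now case; WP_j = one more guarded iteration, up to j = 3):
  WP_0: hit ∧ p ∧ g
  WP_1: ((¬hit) → (hit ∧ p)) ∧ (hit → (p ∧ g))
  WP_2: ((¬hit) → (((¬hit) → (hit ∧ p)) ∧ (hit → p))) ∧ (hit → (p ∧ g))
  WP_3: ((¬hit) → (((¬hit) → (((¬hit) → (hit ∧ p)) ∧ (hit → p))) ∧ (hit → p))) ∧ (hit → (p ∧ g))
So before the loop: ((¬hit) → (((¬hit) → (((¬hit) → (hit ∧ p)) ∧ (hit → p))) ∧ (hit → p))) ∧ (hit → (p ∧ g))
Answer: WP = ((¬hit) → (((¬hit) → (((¬hit) → (hit ∧ p)) ∧ (hit → p))) ∧ (hit → p))) ∧ (hit → (p ∧ g))


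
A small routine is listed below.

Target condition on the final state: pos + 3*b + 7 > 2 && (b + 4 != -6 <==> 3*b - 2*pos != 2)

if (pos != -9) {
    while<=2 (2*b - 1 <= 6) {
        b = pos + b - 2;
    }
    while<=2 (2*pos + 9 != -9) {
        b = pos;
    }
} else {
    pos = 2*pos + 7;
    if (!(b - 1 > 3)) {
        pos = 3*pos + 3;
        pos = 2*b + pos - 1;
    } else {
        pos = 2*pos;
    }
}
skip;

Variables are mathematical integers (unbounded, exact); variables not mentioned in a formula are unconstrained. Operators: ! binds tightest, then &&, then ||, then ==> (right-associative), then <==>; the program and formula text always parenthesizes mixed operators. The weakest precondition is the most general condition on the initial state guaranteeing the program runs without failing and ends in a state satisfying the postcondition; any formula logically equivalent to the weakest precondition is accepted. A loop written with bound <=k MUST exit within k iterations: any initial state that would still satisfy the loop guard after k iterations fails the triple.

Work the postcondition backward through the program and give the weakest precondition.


Working backward. After the program, the postcondition pos + 3*b + 7 > 2 && (b + 4 != -6 <==> 3*b - 2*pos != 2) must hold; in canonical form it is 3*b + pos > -5 && (b != -10 <==> 3*b != 2*pos + 2).
Before skip: 3*b + pos > -5 && (b != -10 <==> 3*b != 2*pos + 2)
Then branch requires (2*b <= 7 ==> ((2*b + 2*pos <= 11 ==> ((!(2*b + 4*pos <= 15)) && (2*pos != -18 ==> ((2*pos != -18 ==> ((!(2*pos != -18)) && 4*pos > -5 && (pos != -10 <==> pos != 2))) && ((!(2*pos != -18)) ==> (4*pos > -5 && (pos != -10 <==> pos != 2))))) && ((!(2*pos != -18)) ==> (3*b + 7*pos > 7 && (b + 2*pos != -6 <==> 3*b + 4*pos != 14))))) && ((!(2*b + 2*pos <= 11)) ==> ((2*pos != -18 ==> ((2*pos != -18 ==> ((!(2*pos != -18)) && 4*pos > -5 && (pos != -10 <==> pos != 2))) && ((!(2*pos != -18)) ==> (4*pos > -5 && (pos != -10 <==> pos != 2))))) && ((!(2*pos != -18)) ==> (3*b + 4*pos > 1 && (b + pos != -8 <==> 3*b + pos != 8))))))) && ((!(2*b <= 7)) ==> ((2*pos != -18 ==> ((2*pos != -18 ==> ((!(2*pos != -18)) && 4*pos > -5 && (pos != -10 <==> pos != 2))) && ((!(2*pos != -18)) ==> (4*pos > -5 && (pos != -10 <==> pos != 2))))) && ((!(2*pos != -18)) ==> (3*b + pos > -5 && (b != -10 <==> 3*b != 2*pos + 2))))); else branch requires ((!(b > 4)) ==> (5*b + 6*pos > -28 && (b != -10 <==> b + 12*pos != -48))) && (b > 4 ==> (3*b + 4*pos > -19 && (b != -10 <==> 3*b != 8*pos + 30))).
Before the if: (pos != -9 ==> ((2*b <= 7 ==> ((2*b + 2*pos <= 11 ==> ((!(2*b + 4*pos <= 15)) && (2*pos != -18 ==> ((2*pos != -18 ==> ((!(2*pos != -18)) && 4*pos > -5 && (pos != -10 <==> pos != 2))) && ((!(2*pos != -18)) ==> (4*pos > -5 && (pos != -10 <==> pos != 2))))) && ((!(2*pos != -18)) ==> (3*b + 7*pos > 7 && (b + 2*pos != -6 <==> 3*b + 4*pos != 14))))) && ((!(2*b + 2*pos <= 11)) ==> ((2*pos != -18 ==> ((2*pos != -18 ==> ((!(2*pos != -18)) && 4*pos > -5 && (pos != -10 <==> pos != 2))) && ((!(2*pos != -18)) ==> (4*pos > -5 && (pos != -10 <==> pos != 2))))) && ((!(2*pos != -18)) ==> (3*b + 4*pos > 1 && (b + pos != -8 <==> 3*b + pos != 8))))))) && ((!(2*b <= 7)) ==> ((2*pos != -18 ==> ((2*pos != -18 ==> ((!(2*pos != -18)) && 4*pos > -5 && (pos != -10 <==> pos != 2))) && ((!(2*pos != -18)) ==> (4*pos > -5 && (pos != -10 <==> pos != 2))))) && ((!(2*pos != -18)) ==> (3*b + pos > -5 && (b != -10 <==> 3*b != 2*pos + 2))))))) && ((!(pos != -9)) ==> (((!(b > 4)) ==> (5*b + 6*pos > -28 && (b != -10 <==> b + 12*pos != -48))) && (b > 4 ==> (3*b + 4*pos > -19 && (b != -10 <==> 3*b != 8*pos + 30)))))
Answer: WP = (pos != -9 ==> ((2*b <= 7 ==> ((2*b + 2*pos <= 11 ==> ((!(2*b + 4*pos <= 15)) && (2*pos != -18 ==> ((2*pos != -18 ==> ((!(2*pos != -18)) && 4*pos > -5 && (pos != -10 <==> pos != 2))) && ((!(2*pos != -18)) ==> (4*pos > -5 && (pos != -10 <==> pos != 2))))) && ((!(2*pos != -18)) ==> (3*b + 7*pos > 7 && (b + 2*pos != -6 <==> 3*b + 4*pos != 14))))) && ((!(2*b + 2*pos <= 11)) ==> ((2*pos != -18 ==> ((2*pos != -18 ==> ((!(2*pos != -18)) && 4*pos > -5 && (pos != -10 <==> pos != 2))) && ((!(2*pos != -18)) ==> (4*pos > -5 && (pos != -10 <==> pos != 2))))) && ((!(2*pos != -18)) ==> (3*b + 4*pos > 1 && (b + pos != -8 <==> 3*b + pos != 8))))))) && ((!(2*b <= 7)) ==> ((2*pos != -18 ==> ((2*pos != -18 ==> ((!(2*pos != -18)) && 4*pos > -5 && (pos != -10 <==> pos != 2))) && ((!(2*pos != -18)) ==> (4*pos > -5 && (pos != -10 <==> pos != 2))))) && ((!(2*pos != -18)) ==> (3*b + pos > -5 && (b != -10 <==> 3*b != 2*pos + 2))))))) && ((!(pos != -9)) ==> (((!(b > 4)) ==> (5*b + 6*pos > -28 && (b != -10 <==> b + 12*pos != -48))) && (b > 4 ==> (3*b + 4*pos > -19 && (b != -10 <==> 3*b != 8*pos + 30)))))


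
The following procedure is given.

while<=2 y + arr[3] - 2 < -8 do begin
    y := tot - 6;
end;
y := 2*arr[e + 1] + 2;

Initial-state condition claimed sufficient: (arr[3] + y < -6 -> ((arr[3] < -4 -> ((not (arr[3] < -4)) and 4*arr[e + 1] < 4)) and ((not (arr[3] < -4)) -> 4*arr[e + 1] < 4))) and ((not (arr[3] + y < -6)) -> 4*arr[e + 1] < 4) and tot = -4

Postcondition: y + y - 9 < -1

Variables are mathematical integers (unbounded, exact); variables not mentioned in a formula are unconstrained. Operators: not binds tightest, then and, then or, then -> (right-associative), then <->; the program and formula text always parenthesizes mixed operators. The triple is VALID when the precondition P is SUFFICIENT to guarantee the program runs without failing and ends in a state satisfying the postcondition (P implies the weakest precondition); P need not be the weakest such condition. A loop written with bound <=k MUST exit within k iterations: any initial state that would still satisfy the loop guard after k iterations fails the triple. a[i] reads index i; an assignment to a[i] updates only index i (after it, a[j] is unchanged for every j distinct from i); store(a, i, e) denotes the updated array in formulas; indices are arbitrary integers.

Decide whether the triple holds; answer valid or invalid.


Working backward. After the program, the postcondition y + y - 9 < -1 must hold; in canonical form it is 2*y < 8.
Before y := 2*arr[e + 1] + 2: 4*arr[e + 1] < 4
Before the loop (bound <=2), unroll the exhaustion recursion (WP_0 = exit-now case; WP_j = one more guarded iteration, up to j = 2):
  WP_0: (not (arr[3] + y < -6)) and 4*arr[e + 1] < 4
  WP_1: (arr[3] + y < -6 -> ((not (arr[3] + tot < 0)) and 4*arr[e + 1] < 4)) and ((not (arr[3] + y < -6)) -> 4*arr[e + 1] < 4)
  WP_2: (arr[3] + y < -6 -> ((arr[3] + tot < 0 -> ((not (arr[3] + tot < 0)) and 4*arr[e + 1] < 4)) and ((not (arr[3] + tot < 0)) -> 4*arr[e + 1] < 4))) and ((not (arr[3] + y < -6)) -> 4*arr[e + 1] < 4)
So before the loop: (arr[3] + y < -6 -> ((arr[3] + tot < 0 -> ((not (arr[3] + tot < 0)) and 4*arr[e + 1] < 4)) and ((not (arr[3] + tot < 0)) -> 4*arr[e + 1] < 4))) and ((not (arr[3] + y < -6)) -> 4*arr[e + 1] < 4)
The weakest precondition is (arr[3] + y < -6 -> ((arr[3] + tot < 0 -> ((not (arr[3] + tot < 0)) and 4*arr[e + 1] < 4)) and ((not (arr[3] + tot < 0)) -> 4*arr[e + 1] < 4))) and ((not (arr[3] + y < -6)) -> 4*arr[e + 1] < 4).
Check whether (arr[3] + y < -6 -> ((arr[3] < -4 -> ((not (arr[3] < -4)) and 4*arr[e + 1] < 4)) and ((not (arr[3] < -4)) -> 4*arr[e + 1] < 4))) and ((not (arr[3] + y < -6)) -> 4*arr[e + 1] < 4) and tot = -4 implies it.
Countermodel: at the initial state arr = {[2] = -17422, [3] = 0, elsewhere -17422}, e = 1, tot = -4, y = -7, the precondition holds but the weakest precondition fails.
Answer: invalid


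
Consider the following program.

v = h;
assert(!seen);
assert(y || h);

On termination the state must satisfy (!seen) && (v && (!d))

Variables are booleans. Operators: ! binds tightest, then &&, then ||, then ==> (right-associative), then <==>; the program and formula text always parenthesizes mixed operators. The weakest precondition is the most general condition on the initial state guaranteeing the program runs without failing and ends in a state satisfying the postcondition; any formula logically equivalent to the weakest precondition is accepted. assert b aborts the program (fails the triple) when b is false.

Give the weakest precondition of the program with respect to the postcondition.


Working backward. After the program, the postcondition (!seen) && (v && (!d)) must hold; in canonical form it is (!seen) && v && (!d).
Before assert y || h: (y || h) && (!seen) && v && (!d)
Before assert !seen: (!seen) && (y || h) && v && (!d)
Before v := h: (!seen) && (y || h) && h && (!d)
Answer: WP = (!seen) && (y || h) && h && (!d)


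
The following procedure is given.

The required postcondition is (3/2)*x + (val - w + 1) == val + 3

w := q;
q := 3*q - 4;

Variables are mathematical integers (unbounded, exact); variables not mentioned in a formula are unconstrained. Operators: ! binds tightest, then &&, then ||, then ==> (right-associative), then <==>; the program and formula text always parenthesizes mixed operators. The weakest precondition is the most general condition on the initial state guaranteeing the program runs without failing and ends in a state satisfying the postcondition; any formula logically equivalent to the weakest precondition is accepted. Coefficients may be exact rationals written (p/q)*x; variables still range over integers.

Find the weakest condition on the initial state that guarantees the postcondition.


Working backward. After the program, the postcondition (3/2)*x + (val - w + 1) == val + 3 must hold; in canonical form it is (3/2)*x == w + 2.
Before q := 3*q - 4: (3/2)*x == w + 2
Before w := q: (3/2)*x == q + 2
Answer: WP = (3/2)*x == q + 2


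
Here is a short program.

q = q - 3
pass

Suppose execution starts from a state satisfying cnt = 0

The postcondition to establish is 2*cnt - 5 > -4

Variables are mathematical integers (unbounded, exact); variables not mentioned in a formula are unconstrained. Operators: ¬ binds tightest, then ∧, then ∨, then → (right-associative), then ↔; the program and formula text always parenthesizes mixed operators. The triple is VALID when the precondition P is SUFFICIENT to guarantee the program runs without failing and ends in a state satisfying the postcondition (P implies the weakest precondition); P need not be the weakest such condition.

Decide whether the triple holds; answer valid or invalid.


Working backward. After the program, the postcondition 2*cnt - 5 > -4 must hold; in canonical form it is 2*cnt > 1.
Before skip: 2*cnt > 1
Before q := q - 3: 2*cnt > 1
The weakest precondition is 2*cnt > 1.
Check whether cnt = 0 implies it.
Countermodel: at the initial state cnt = 0, the precondition holds but the weakest precondition fails.
Answer: invalid


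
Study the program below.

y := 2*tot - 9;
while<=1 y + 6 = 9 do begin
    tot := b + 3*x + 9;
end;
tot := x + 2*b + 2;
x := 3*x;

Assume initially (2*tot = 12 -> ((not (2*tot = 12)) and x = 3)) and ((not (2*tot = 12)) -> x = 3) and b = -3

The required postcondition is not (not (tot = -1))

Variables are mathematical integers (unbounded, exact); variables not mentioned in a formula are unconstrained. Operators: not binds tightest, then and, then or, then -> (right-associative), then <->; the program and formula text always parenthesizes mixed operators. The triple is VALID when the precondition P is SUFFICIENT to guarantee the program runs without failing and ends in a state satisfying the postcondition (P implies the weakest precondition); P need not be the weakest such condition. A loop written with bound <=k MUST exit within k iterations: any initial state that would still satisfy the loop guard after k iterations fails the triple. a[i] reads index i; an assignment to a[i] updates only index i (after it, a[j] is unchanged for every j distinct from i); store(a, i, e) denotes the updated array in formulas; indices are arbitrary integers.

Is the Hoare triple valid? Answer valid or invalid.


Working backward. After the program, the postcondition not (not (tot = -1)) must hold; in canonical form it is tot = -1.
Before x := 3*x: tot = -1
Before tot := x + 2*b + 2: 2*b + x = -3
Before the loop (bound <=1), unroll the exhaustion recursion (WP_0 = exit-now case; WP_j = one more guarded iteration, up to j = 1):
  WP_0: (not (y = 3)) and 2*b + x = -3
  WP_1: (y = 3 -> ((not (y = 3)) and 2*b + x = -3)) and ((not (y = 3)) -> 2*b + x = -3)
So before the loop: (y = 3 -> ((not (y = 3)) and 2*b + x = -3)) and ((not (y = 3)) -> 2*b + x = -3)
Before y := 2*tot - 9: (2*tot = 12 -> ((not (2*tot = 12)) and 2*b + x = -3)) and ((not (2*tot = 12)) -> 2*b + x = -3)
The weakest precondition is (2*tot = 12 -> ((not (2*tot = 12)) and 2*b + x = -3)) and ((not (2*tot = 12)) -> 2*b + x = -3).
Check whether (2*tot = 12 -> ((not (2*tot = 12)) and x = 3)) and ((not (2*tot = 12)) -> x = 3) and b = -3 implies it.
Every state satisfying the precondition satisfies the weakest precondition: the implication holds.
Answer: valid


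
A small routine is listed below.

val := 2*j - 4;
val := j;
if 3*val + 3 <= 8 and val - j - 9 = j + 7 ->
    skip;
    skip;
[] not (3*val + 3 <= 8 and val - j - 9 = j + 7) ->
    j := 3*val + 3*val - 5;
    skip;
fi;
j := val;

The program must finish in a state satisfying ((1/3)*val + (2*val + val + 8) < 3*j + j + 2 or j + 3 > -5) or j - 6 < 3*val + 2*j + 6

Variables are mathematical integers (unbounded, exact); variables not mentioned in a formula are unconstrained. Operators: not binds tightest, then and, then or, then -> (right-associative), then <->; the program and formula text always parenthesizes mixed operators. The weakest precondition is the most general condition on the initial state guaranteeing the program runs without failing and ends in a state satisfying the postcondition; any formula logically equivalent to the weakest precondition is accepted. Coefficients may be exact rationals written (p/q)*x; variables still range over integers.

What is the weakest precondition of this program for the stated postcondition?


Working backward. After the program, the postcondition ((1/3)*val + (2*val + val + 8) < 3*j + j + 2 or j + 3 > -5) or j - 6 < 3*val + 2*j + 6 must hold; in canonical form it is (10/3)*val < 4*j - 6 or j > -8 or j + 3*val > -12.
Before j := val: (2/3)*val > 6 or val > -8 or 4*val > -12
Then branch requires (2/3)*val > 6 or val > -8 or 4*val > -12; else branch requires (2/3)*val > 6 or val > -8 or 4*val > -12.
Before the if: ((3*val <= 5 and val = 2*j + 16) -> ((2/3)*val > 6 or val > -8 or 4*val > -12)) and ((not (3*val <= 5 and val = 2*j + 16)) -> ((2/3)*val > 6 or val > -8 or 4*val > -12))
Before val := j: ((3*j <= 5 and j = -16) -> ((2/3)*j > 6 or j > -8 or 4*j > -12)) and ((not (3*j <= 5 and j = -16)) -> ((2/3)*j > 6 or j > -8 or 4*j > -12))
Before val := 2*j - 4: ((3*j <= 5 and j = -16) -> ((2/3)*j > 6 or j > -8 or 4*j > -12)) and ((not (3*j <= 5 and j = -16)) -> ((2/3)*j > 6 or j > -8 or 4*j > -12))
Answer: WP = ((3*j <= 5 and j = -16) -> ((2/3)*j > 6 or j > -8 or 4*j > -12)) and ((not (3*j <= 5 and j = -16)) -> ((2/3)*j > 6 or j > -8 or 4*j > -12))


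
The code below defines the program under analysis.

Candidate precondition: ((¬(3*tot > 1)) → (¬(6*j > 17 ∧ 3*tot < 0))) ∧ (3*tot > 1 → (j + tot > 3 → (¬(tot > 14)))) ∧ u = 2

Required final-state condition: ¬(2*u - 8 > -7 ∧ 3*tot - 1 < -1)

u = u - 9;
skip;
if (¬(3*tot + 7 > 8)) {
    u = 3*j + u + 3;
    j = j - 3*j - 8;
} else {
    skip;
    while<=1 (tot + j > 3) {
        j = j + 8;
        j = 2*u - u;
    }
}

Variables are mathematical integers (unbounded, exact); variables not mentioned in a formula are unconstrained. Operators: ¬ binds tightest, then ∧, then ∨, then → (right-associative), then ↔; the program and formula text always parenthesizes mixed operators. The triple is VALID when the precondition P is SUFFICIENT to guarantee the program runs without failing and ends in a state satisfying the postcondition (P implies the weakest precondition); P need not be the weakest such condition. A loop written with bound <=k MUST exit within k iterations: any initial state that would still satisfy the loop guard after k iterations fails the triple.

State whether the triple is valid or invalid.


Working backward. After the program, the postcondition ¬(2*u - 8 > -7 ∧ 3*tot - 1 < -1) must hold; in canonical form it is ¬(2*u > 1 ∧ 3*tot < 0).
Then branch requires ¬(6*j + 2*u > -5 ∧ 3*tot < 0); else branch requires (j + tot > 3 → ((¬(tot + u > 3)) ∧ (¬(2*u > 1 ∧ 3*tot < 0)))) ∧ ((¬(j + tot > 3)) → (¬(2*u > 1 ∧ 3*tot < 0))).
Before the if: ((¬(3*tot > 1)) → (¬(6*j + 2*u > -5 ∧ 3*tot < 0))) ∧ (3*tot > 1 → ((j + tot > 3 → ((¬(tot + u > 3)) ∧ (¬(2*u > 1 ∧ 3*tot < 0)))) ∧ ((¬(j + tot > 3)) → (¬(2*u > 1 ∧ 3*tot < 0)))))
Before skip: ((¬(3*tot > 1)) → (¬(6*j + 2*u > -5 ∧ 3*tot < 0))) ∧ (3*tot > 1 → ((j + tot > 3 → ((¬(tot + u > 3)) ∧ (¬(2*u > 1 ∧ 3*tot < 0)))) ∧ ((¬(j + tot > 3)) → (¬(2*u > 1 ∧ 3*tot < 0)))))
Before u := u - 9: ((¬(3*tot > 1)) → (¬(6*j + 2*u > 13 ∧ 3*tot < 0))) ∧ (3*tot > 1 → ((j + tot > 3 → ((¬(tot + u > 12)) ∧ (¬(2*u > 19 ∧ 3*tot < 0)))) ∧ ((¬(j + tot > 3)) → (¬(2*u > 19 ∧ 3*tot < 0)))))
The weakest precondition is ((¬(3*tot > 1)) → (¬(6*j + 2*u > 13 ∧ 3*tot < 0))) ∧ (3*tot > 1 → ((j + tot > 3 → ((¬(tot + u > 12)) ∧ (¬(2*u > 19 ∧ 3*tot < 0)))) ∧ ((¬(j + tot > 3)) → (¬(2*u > 19 ∧ 3*tot < 0))))).
Check whether ((¬(3*tot > 1)) → (¬(6*j > 17 ∧ 3*tot < 0))) ∧ (3*tot > 1 → (j + tot > 3 → (¬(tot > 14)))) ∧ u = 2 implies it.
Countermodel: at the initial state j = 3, tot = 11, u = 2, the precondition holds but the weakest precondition fails.
Answer: invalid


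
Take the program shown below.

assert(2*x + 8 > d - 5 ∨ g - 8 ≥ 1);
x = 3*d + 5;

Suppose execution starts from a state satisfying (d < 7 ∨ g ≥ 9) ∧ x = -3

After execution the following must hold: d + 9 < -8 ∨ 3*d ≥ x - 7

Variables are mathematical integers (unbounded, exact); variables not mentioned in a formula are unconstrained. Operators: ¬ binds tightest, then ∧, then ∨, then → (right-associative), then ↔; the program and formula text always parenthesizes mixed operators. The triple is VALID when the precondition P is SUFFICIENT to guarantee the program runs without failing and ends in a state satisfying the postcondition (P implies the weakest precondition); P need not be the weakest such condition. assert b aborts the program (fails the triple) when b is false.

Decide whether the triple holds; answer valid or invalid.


Working backward. After the program, the postcondition d + 9 < -8 ∨ 3*d ≥ x - 7 must hold; in canonical form it is d < -17 ∨ 3*d ≥ x - 7.
Before x := 3*d + 5: true
Before assert 2*x + 8 > d - 5 ∨ g - 8 ≥ 1: 2*x > d - 13 ∨ g ≥ 9
The weakest precondition is 2*x > d - 13 ∨ g ≥ 9.
Check whether (d < 7 ∨ g ≥ 9) ∧ x = -3 implies it.
Every state satisfying the precondition satisfies the weakest precondition: the implication holds.
Answer: valid


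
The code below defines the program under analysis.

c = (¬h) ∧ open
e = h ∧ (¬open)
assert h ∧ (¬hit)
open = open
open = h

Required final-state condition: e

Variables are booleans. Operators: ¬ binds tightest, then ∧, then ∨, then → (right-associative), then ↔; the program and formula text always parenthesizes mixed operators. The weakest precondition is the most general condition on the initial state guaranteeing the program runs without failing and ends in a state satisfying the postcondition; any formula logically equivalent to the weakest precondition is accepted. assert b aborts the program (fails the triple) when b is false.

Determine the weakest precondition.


Working backward. After the program, e must hold.
Before open := h: e
Before open := open: e
Before assert h ∧ (¬hit): h ∧ (¬hit) ∧ e
Before e := h ∧ (¬open): h ∧ (¬hit) ∧ (¬open)
Before c := (¬h) ∧ open: h ∧ (¬hit) ∧ (¬open)
Answer: WP = h ∧ (¬hit) ∧ (¬open)


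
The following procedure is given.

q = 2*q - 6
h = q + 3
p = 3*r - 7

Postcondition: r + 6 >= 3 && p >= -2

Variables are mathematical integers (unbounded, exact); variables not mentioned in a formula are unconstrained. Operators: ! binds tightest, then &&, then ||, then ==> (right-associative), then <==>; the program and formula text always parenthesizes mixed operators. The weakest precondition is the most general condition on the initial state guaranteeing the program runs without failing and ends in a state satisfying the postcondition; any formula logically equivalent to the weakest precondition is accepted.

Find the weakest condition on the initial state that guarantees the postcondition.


Working backward. After the program, the postcondition r + 6 >= 3 && p >= -2 must hold; in canonical form it is r >= -3 && p >= -2.
Before p := 3*r - 7: r >= -3 && 3*r >= 5
Before h := q + 3: r >= -3 && 3*r >= 5
Before q := 2*q - 6: r >= -3 && 3*r >= 5
Answer: WP = r >= -3 && 3*r >= 5


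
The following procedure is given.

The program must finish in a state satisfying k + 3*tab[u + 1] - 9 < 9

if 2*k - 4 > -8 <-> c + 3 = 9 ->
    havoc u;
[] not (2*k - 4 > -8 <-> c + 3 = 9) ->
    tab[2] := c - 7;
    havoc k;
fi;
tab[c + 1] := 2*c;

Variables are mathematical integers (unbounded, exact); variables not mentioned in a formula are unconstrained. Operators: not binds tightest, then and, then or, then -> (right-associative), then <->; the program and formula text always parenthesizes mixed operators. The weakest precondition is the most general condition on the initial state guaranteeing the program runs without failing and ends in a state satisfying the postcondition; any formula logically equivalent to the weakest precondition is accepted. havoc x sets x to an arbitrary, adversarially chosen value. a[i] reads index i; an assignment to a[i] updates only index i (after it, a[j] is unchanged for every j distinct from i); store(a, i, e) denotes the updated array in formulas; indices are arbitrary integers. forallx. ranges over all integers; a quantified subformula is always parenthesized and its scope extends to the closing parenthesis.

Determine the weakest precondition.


Working backward. After the program, the postcondition k + 3*tab[u + 1] - 9 < 9 must hold; in canonical form it is 3*tab[u + 1] + k < 18.
Before tab[c + 1] := 2*c: 3*store(tab, c + 1, 2*c)[u + 1] + k < 18
Then branch requires forall u_1. 3*store(tab, c + 1, 2*c)[u_1 + 1] + k < 18; else branch requires forall k_1. 3*store(store(tab, 2, c - 7), c + 1, 2*c)[u + 1] + k_1 < 18.
Before the if: ((2*k > -4 <-> c = 6) -> (forall u_1. 3*store(tab, c + 1, 2*c)[u_1 + 1] + k < 18)) and ((not (2*k > -4 <-> c = 6)) -> (forall k_1. 3*store(store(tab, 2, c - 7), c + 1, 2*c)[u + 1] + k_1 < 18))
Answer: WP = ((2*k > -4 <-> c = 6) -> (forall u_1. 3*store(tab, c + 1, 2*c)[u_1 + 1] + k < 18)) and ((not (2*k > -4 <-> c = 6)) -> (forall k_1. 3*store(store(tab, 2, c - 7), c + 1, 2*c)[u + 1] + k_1 < 18))


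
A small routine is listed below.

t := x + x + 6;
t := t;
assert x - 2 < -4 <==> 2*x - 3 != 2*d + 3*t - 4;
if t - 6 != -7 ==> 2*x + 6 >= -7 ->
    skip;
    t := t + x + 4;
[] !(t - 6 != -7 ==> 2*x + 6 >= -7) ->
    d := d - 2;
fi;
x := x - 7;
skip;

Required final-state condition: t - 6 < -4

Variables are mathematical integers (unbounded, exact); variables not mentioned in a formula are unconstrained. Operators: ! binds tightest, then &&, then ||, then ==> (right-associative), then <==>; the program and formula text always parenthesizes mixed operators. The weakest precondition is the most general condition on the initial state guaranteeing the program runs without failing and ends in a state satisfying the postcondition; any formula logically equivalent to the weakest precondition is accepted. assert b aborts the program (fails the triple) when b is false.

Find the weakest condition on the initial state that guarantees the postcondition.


Working backward. After the program, the postcondition t - 6 < -4 must hold; in canonical form it is t < 2.
Before skip: t < 2
Before x := x - 7: t < 2
Then branch requires t + x < -2; else branch requires t < 2.
Before the if: ((t != -1 ==> 2*x >= -13) ==> t + x < -2) && ((!(t != -1 ==> 2*x >= -13)) ==> t < 2)
Before assert x - 2 < -4 <==> 2*x - 3 != 2*d + 3*t - 4: (x < -2 <==> 2*x != 2*d + 3*t - 1) && ((t != -1 ==> 2*x >= -13) ==> t + x < -2) && ((!(t != -1 ==> 2*x >= -13)) ==> t < 2)
Before t := t: (x < -2 <==> 2*x != 2*d + 3*t - 1) && ((t != -1 ==> 2*x >= -13) ==> t + x < -2) && ((!(t != -1 ==> 2*x >= -13)) ==> t < 2)
Before t := x + x + 6: (x < -2 <==> 2*d + 4*x != -17) && ((2*x != -7 ==> 2*x >= -13) ==> 3*x < -8) && ((!(2*x != -7 ==> 2*x >= -13)) ==> 2*x < -4)
Answer: WP = (x < -2 <==> 2*d + 4*x != -17) && ((2*x != -7 ==> 2*x >= -13) ==> 3*x < -8) && ((!(2*x != -7 ==> 2*x >= -13)) ==> 2*x < -4)


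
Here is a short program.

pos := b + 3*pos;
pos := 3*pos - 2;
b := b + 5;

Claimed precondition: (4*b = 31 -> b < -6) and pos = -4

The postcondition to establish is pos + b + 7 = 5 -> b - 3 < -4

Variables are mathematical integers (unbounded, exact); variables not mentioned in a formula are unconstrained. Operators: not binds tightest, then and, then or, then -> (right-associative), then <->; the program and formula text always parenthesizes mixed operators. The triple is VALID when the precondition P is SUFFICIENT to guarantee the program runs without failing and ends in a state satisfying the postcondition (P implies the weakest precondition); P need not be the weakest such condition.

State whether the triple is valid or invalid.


Working backward. After the program, the postcondition pos + b + 7 = 5 -> b - 3 < -4 must hold; in canonical form it is b + pos = -2 -> b < -1.
Before b := b + 5: b + pos = -7 -> b < -6
Before pos := 3*pos - 2: b + 3*pos = -5 -> b < -6
Before pos := b + 3*pos: 4*b + 9*pos = -5 -> b < -6
The weakest precondition is 4*b + 9*pos = -5 -> b < -6.
Check whether (4*b = 31 -> b < -6) and pos = -4 implies it.
Every state satisfying the precondition satisfies the weakest precondition: the implication holds.
Answer: valid


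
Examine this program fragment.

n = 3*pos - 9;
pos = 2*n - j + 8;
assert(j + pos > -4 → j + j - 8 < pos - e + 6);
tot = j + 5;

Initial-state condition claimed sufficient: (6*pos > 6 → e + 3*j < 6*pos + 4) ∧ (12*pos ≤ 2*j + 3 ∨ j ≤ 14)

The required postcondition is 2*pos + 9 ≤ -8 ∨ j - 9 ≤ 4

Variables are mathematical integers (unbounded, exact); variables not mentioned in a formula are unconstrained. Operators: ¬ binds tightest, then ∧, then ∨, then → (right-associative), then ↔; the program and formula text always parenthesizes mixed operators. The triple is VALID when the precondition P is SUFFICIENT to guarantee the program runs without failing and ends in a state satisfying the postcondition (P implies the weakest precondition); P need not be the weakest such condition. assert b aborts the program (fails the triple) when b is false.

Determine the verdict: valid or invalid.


Working backward. After the program, the postcondition 2*pos + 9 ≤ -8 ∨ j - 9 ≤ 4 must hold; in canonical form it is 2*pos ≤ -17 ∨ j ≤ 13.
Before tot := j + 5: 2*pos ≤ -17 ∨ j ≤ 13
Before assert j + pos > -4 → j + j - 8 < pos - e + 6: (j + pos > -4 → e + 2*j < pos + 14) ∧ (2*pos ≤ -17 ∨ j ≤ 13)
Before pos := 2*n - j + 8: (2*n > -12 → e + 3*j < 2*n + 22) ∧ (4*n ≤ 2*j - 33 ∨ j ≤ 13)
Before n := 3*pos - 9: (6*pos > 6 → e + 3*j < 6*pos + 4) ∧ (12*pos ≤ 2*j + 3 ∨ j ≤ 13)
The weakest precondition is (6*pos > 6 → e + 3*j < 6*pos + 4) ∧ (12*pos ≤ 2*j + 3 ∨ j ≤ 13).
Check whether (6*pos > 6 → e + 3*j < 6*pos + 4) ∧ (12*pos ≤ 2*j + 3 ∨ j ≤ 14) implies it.
Countermodel: at the initial state e = -21, j = 14, pos = 3, the precondition holds but the weakest precondition fails.
Answer: invalid


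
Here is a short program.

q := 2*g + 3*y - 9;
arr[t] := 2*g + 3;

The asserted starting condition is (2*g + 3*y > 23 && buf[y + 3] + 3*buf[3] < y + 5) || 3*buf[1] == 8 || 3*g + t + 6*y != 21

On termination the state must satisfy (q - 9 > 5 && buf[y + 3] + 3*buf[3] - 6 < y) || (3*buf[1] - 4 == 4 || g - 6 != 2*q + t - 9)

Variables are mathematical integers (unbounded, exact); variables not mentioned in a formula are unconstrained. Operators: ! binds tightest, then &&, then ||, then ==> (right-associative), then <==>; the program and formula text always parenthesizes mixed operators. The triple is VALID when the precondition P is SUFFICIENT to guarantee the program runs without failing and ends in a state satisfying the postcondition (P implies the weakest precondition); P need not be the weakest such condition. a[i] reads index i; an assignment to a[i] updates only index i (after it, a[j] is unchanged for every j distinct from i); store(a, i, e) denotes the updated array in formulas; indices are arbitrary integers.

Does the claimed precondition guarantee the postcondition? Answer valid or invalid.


Working backward. After the program, the postcondition (q - 9 > 5 && buf[y + 3] + 3*buf[3] - 6 < y) || (3*buf[1] - 4 == 4 || g - 6 != 2*q + t - 9) must hold; in canonical form it is (q > 14 && buf[y + 3] + 3*buf[3] < y + 6) || 3*buf[1] == 8 || g != 2*q + t - 3.
Before arr[t] := 2*g + 3: (q > 14 && buf[y + 3] + 3*buf[3] < y + 6) || 3*buf[1] == 8 || g != 2*q + t - 3
Before q := 2*g + 3*y - 9: (2*g + 3*y > 23 && buf[y + 3] + 3*buf[3] < y + 6) || 3*buf[1] == 8 || 3*g + t + 6*y != 21
The weakest precondition is (2*g + 3*y > 23 && buf[y + 3] + 3*buf[3] < y + 6) || 3*buf[1] == 8 || 3*g + t + 6*y != 21.
Check whether (2*g + 3*y > 23 && buf[y + 3] + 3*buf[3] < y + 5) || 3*buf[1] == 8 || 3*g + t + 6*y != 21 implies it.
Every state satisfying the precondition satisfies the weakest precondition: the implication holds.
Answer: valid
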